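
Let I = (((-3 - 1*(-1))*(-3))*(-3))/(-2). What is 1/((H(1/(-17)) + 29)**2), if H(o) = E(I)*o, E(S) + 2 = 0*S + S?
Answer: 289/236196 ≈ 0.0012236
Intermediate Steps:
I = 9 (I = (((-3 + 1)*(-3))*(-3))*(-1/2) = (-2*(-3)*(-3))*(-1/2) = (6*(-3))*(-1/2) = -18*(-1/2) = 9)
E(S) = -2 + S (E(S) = -2 + (0*S + S) = -2 + (0 + S) = -2 + S)
H(o) = 7*o (H(o) = (-2 + 9)*o = 7*o)
1/((H(1/(-17)) + 29)**2) = 1/((7/(-17) + 29)**2) = 1/((7*(-1/17) + 29)**2) = 1/((-7/17 + 29)**2) = 1/((486/17)**2) = 1/(236196/289) = 289/236196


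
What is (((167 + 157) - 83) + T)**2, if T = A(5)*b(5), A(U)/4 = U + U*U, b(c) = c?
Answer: 707281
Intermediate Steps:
A(U) = 4*U + 4*U**2 (A(U) = 4*(U + U*U) = 4*(U + U**2) = 4*U + 4*U**2)
T = 600 (T = (4*5*(1 + 5))*5 = (4*5*6)*5 = 120*5 = 600)
(((167 + 157) - 83) + T)**2 = (((167 + 157) - 83) + 600)**2 = ((324 - 83) + 600)**2 = (241 + 600)**2 = 841**2 = 707281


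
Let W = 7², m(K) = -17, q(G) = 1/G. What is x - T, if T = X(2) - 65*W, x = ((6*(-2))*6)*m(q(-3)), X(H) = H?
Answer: 4407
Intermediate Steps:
W = 49
x = 1224 (x = ((6*(-2))*6)*(-17) = -12*6*(-17) = -72*(-17) = 1224)
T = -3183 (T = 2 - 65*49 = 2 - 3185 = -3183)
x - T = 1224 - 1*(-3183) = 1224 + 3183 = 4407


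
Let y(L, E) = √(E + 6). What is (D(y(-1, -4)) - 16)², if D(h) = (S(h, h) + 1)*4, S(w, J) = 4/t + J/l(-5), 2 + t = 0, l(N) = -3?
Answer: 3632/9 + 160*√2/3 ≈ 478.98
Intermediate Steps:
y(L, E) = √(6 + E)
t = -2 (t = -2 + 0 = -2)
S(w, J) = -2 - J/3 (S(w, J) = 4/(-2) + J/(-3) = 4*(-½) + J*(-⅓) = -2 - J/3)
D(h) = -4 - 4*h/3 (D(h) = ((-2 - h/3) + 1)*4 = (-1 - h/3)*4 = -4 - 4*h/3)
(D(y(-1, -4)) - 16)² = ((-4 - 4*√(6 - 4)/3) - 16)² = ((-4 - 4*√2/3) - 16)² = (-20 - 4*√2/3)²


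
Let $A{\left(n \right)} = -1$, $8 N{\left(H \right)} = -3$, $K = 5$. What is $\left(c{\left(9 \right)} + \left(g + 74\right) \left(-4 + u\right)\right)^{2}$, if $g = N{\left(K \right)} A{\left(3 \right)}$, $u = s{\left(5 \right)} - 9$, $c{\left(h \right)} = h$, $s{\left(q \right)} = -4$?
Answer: $\frac{100861849}{64} \approx 1.576 \cdot 10^{6}$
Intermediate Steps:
$N{\left(H \right)} = - \frac{3}{8}$ ($N{\left(H \right)} = \frac{1}{8} \left(-3\right) = - \frac{3}{8}$)
$u = -13$ ($u = -4 - 9 = -13$)
$g = \frac{3}{8}$ ($g = \left(- \frac{3}{8}\right) \left(-1\right) = \frac{3}{8} \approx 0.375$)
$\left(c{\left(9 \right)} + \left(g + 74\right) \left(-4 + u\right)\right)^{2} = \left(9 + \left(\frac{3}{8} + 74\right) \left(-4 - 13\right)\right)^{2} = \left(9 + \frac{595}{8} \left(-17\right)\right)^{2} = \left(9 - \frac{10115}{8}\right)^{2} = \left(- \frac{10043}{8}\right)^{2} = \frac{100861849}{64}$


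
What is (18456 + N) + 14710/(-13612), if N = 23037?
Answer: 282394003/6806 ≈ 41492.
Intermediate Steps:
(18456 + N) + 14710/(-13612) = (18456 + 23037) + 14710/(-13612) = 41493 + 14710*(-1/13612) = 41493 - 7355/6806 = 282394003/6806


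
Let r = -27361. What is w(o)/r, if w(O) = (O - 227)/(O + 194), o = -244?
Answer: -471/1368050 ≈ -0.00034429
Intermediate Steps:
w(O) = (-227 + O)/(194 + O)
w(o)/r = ((-227 - 244)/(194 - 244))/(-27361) = (-471/(-50))*(-1/27361) = -1/50*(-471)*(-1/27361) = (471/50)*(-1/27361) = -471/1368050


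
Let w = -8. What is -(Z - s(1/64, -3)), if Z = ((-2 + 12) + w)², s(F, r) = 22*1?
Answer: 18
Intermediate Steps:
s(F, r) = 22
Z = 4 (Z = ((-2 + 12) - 8)² = (10 - 8)² = 2² = 4)
-(Z - s(1/64, -3)) = -(4 - 1*22) = -(4 - 22) = -1*(-18) = 18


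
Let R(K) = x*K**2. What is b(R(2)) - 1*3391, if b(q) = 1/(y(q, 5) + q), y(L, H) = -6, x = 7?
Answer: -74601/22 ≈ -3391.0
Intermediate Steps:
R(K) = 7*K**2
b(q) = 1/(-6 + q)
b(R(2)) - 1*3391 = 1/(-6 + 7*2**2) - 1*3391 = 1/(-6 + 7*4) - 3391 = 1/(-6 + 28) - 3391 = 1/22 - 3391 = -74601/22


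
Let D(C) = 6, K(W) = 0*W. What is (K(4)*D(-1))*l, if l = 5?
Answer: 0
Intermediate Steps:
K(W) = 0
(K(4)*D(-1))*l = (0*6)*5 = 0*5 = 0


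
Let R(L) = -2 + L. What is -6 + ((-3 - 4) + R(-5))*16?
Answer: -230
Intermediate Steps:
-6 + ((-3 - 4) + R(-5))*16 = -6 + ((-3 - 4) + (-2 - 5))*16 = -6 + (-7 - 7)*16 = -6 - 14*16 = -6 - 224 = -230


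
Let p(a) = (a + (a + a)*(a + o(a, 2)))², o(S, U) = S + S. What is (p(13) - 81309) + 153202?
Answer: 1126622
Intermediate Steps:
o(S, U) = 2*S
p(a) = (a + 6*a²)² (p(a) = (a + (a + a)*(a + 2*a))² = (a + (2*a)*(3*a))² = (a + 6*a²)²)
(p(13) - 81309) + 153202 = (13²*(1 + 6*13)² - 81309) + 153202 = (169*(1 + 78)² - 81309) + 153202 = (169*79² - 81309) + 153202 = (169*6241 - 81309) + 153202 = (1054729 - 81309) + 153202 = 973420 + 153202 = 1126622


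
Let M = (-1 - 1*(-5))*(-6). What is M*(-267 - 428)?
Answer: 16680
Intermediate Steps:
M = -24 (M = (-1 + 5)*(-6) = 4*(-6) = -24)
M*(-267 - 428) = -24*(-267 - 428) = -24*(-695) = 16680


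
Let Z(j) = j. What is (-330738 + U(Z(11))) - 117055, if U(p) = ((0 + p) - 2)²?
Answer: -447712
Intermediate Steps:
U(p) = (-2 + p)² (U(p) = (p - 2)² = (-2 + p)²)
(-330738 + U(Z(11))) - 117055 = (-330738 + (-2 + 11)²) - 117055 = (-330738 + 9²) - 117055 = (-330738 + 81) - 117055 = -330657 - 117055 = -447712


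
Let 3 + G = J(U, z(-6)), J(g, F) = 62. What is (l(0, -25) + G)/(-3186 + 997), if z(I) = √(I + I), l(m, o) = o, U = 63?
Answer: -34/2189 ≈ -0.015532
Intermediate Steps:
z(I) = √2*√I (z(I) = √(2*I) = √2*√I)
G = 59 (G = -3 + 62 = 59)
(l(0, -25) + G)/(-3186 + 997) = (-25 + 59)/(-3186 + 997) = 34/(-2189) = 34*(-1/2189) = -34/2189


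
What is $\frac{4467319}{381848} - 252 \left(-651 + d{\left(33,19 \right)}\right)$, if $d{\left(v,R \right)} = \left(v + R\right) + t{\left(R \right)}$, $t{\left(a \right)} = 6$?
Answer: $\frac{57066305047}{381848} \approx 1.4945 \cdot 10^{5}$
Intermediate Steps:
$d{\left(v,R \right)} = 6 + R + v$ ($d{\left(v,R \right)} = \left(v + R\right) + 6 = \left(R + v\right) + 6 = 6 + R + v$)
$\frac{4467319}{381848} - 252 \left(-651 + d{\left(33,19 \right)}\right) = \frac{4467319}{381848} - 252 \left(-651 + \left(6 + 19 + 33\right)\right) = 4467319 \cdot \frac{1}{381848} - 252 \left(-651 + 58\right) = \frac{4467319}{381848} - -149436 = \frac{4467319}{381848} + 149436 = \frac{57066305047}{381848}$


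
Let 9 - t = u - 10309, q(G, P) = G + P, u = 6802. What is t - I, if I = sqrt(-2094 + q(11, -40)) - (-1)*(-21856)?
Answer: 25372 - I*sqrt(2123) ≈ 25372.0 - 46.076*I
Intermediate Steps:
t = 3516 (t = 9 - (6802 - 10309) = 9 - 1*(-3507) = 9 + 3507 = 3516)
I = -21856 + I*sqrt(2123) (I = sqrt(-2094 + (11 - 40)) - (-1)*(-21856) = sqrt(-2094 - 29) - 1*21856 = sqrt(-2123) - 21856 = I*sqrt(2123) - 21856 = -21856 + I*sqrt(2123) ≈ -21856.0 + 46.076*I)
t - I = 3516 - (-21856 + I*sqrt(2123)) = 3516 + (21856 - I*sqrt(2123)) = 25372 - I*sqrt(2123)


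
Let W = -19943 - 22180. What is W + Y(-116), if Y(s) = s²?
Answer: -28667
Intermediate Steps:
W = -42123
W + Y(-116) = -42123 + (-116)² = -42123 + 13456 = -28667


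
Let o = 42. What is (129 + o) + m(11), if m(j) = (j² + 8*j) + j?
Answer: 391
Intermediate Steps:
m(j) = j² + 9*j
(129 + o) + m(11) = (129 + 42) + 11*(9 + 11) = 171 + 11*20 = 171 + 220 = 391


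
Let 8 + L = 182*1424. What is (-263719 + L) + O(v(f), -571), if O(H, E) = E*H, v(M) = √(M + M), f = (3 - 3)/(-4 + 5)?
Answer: -4559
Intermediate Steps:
f = 0 (f = 0/1 = 0*1 = 0)
v(M) = √2*√M (v(M) = √(2*M) = √2*√M)
L = 259160 (L = -8 + 182*1424 = -8 + 259168 = 259160)
(-263719 + L) + O(v(f), -571) = (-263719 + 259160) - 571*√2*√0 = -4559 - 571*√2*0 = -4559 - 571*0 = -4559 + 0 = -4559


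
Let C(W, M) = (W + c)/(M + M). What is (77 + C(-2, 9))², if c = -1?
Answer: 212521/36 ≈ 5903.4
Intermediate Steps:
C(W, M) = (-1 + W)/(2*M) (C(W, M) = (W - 1)/(M + M) = (-1 + W)/((2*M)) = (-1 + W)*(1/(2*M)) = (-1 + W)/(2*M))
(77 + C(-2, 9))² = (77 + (½)*(-1 - 2)/9)² = (77 + (½)*(⅑)*(-3))² = (77 - ⅙)² = (461/6)² = 212521/36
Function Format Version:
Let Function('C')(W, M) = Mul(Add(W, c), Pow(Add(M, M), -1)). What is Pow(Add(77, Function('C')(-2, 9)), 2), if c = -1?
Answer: Rational(212521, 36) ≈ 5903.4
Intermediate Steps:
Function('C')(W, M) = Mul(Rational(1, 2), Pow(M, -1), Add(-1, W)) (Function('C')(W, M) = Mul(Add(W, -1), Pow(Add(M, M), -1)) = Mul(Add(-1, W), Pow(Mul(2, M), -1)) = Mul(Add(-1, W), Mul(Rational(1, 2), Pow(M, -1))) = Mul(Rational(1, 2), Pow(M, -1), Add(-1, W)))
Pow(Add(77, Function('C')(-2, 9)), 2) = Pow(Add(77, Mul(Rational(1, 2), Pow(9, -1), Add(-1, -2))), 2) = Pow(Add(77, Mul(Rational(1, 2), Rational(1, 9), -3)), 2) = Pow(Add(77, Rational(-1, 6)), 2) = Pow(Rational(461, 6), 2) = Rational(212521, 36)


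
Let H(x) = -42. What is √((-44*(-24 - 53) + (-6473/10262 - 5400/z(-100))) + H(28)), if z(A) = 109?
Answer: √4123647635586738/1118558 ≈ 57.409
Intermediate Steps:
√((-44*(-24 - 53) + (-6473/10262 - 5400/z(-100))) + H(28)) = √((-44*(-24 - 53) + (-6473/10262 - 5400/109)) - 42) = √((-44*(-77) + (-6473*1/10262 - 5400*1/109)) - 42) = √((3388 + (-6473/10262 - 5400/109)) - 42) = √((3388 - 56120357/1118558) - 42) = √(3733554147/1118558 - 42) = √(3686574711/1118558) = √4123647635586738/1118558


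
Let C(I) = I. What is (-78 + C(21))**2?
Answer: 3249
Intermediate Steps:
(-78 + C(21))**2 = (-78 + 21)**2 = (-57)**2 = 3249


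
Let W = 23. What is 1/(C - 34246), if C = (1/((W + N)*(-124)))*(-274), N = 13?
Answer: -2232/76436935 ≈ -2.9201e-5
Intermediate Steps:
C = 137/2232 (C = (1/((23 + 13)*(-124)))*(-274) = (-1/124/36)*(-274) = ((1/36)*(-1/124))*(-274) = -1/4464*(-274) = 137/2232 ≈ 0.061380)
1/(C - 34246) = 1/(137/2232 - 34246) = 1/(-76436935/2232) = -2232/76436935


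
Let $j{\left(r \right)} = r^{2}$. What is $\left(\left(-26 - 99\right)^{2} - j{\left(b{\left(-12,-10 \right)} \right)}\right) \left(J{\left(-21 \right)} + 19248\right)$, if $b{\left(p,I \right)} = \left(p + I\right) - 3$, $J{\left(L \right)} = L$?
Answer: $288405000$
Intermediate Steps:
$b{\left(p,I \right)} = -3 + I + p$ ($b{\left(p,I \right)} = \left(I + p\right) - 3 = -3 + I + p$)
$\left(\left(-26 - 99\right)^{2} - j{\left(b{\left(-12,-10 \right)} \right)}\right) \left(J{\left(-21 \right)} + 19248\right) = \left(\left(-26 - 99\right)^{2} - \left(-3 - 10 - 12\right)^{2}\right) \left(-21 + 19248\right) = \left(\left(-125\right)^{2} - \left(-25\right)^{2}\right) 19227 = \left(15625 - 625\right) 19227 = 15000 \cdot 19227 = 288405000$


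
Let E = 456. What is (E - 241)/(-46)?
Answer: -215/46 ≈ -4.6739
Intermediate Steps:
(E - 241)/(-46) = (456 - 241)/(-46) = 215*(-1/46) = -215/46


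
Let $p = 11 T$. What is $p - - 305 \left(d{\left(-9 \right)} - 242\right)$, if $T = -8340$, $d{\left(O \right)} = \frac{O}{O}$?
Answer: $-165245$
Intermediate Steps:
$d{\left(O \right)} = 1$
$p = -91740$ ($p = 11 \left(-8340\right) = -91740$)
$p - - 305 \left(d{\left(-9 \right)} - 242\right) = -91740 - - 305 \left(1 - 242\right) = -91740 - \left(-305\right) \left(-241\right) = -91740 - 73505 = -165245$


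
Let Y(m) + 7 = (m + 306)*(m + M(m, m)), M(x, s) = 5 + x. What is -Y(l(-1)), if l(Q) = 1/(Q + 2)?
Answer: -2142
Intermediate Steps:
l(Q) = 1/(2 + Q)
Y(m) = -7 + (5 + 2*m)*(306 + m) (Y(m) = -7 + (m + 306)*(m + (5 + m)) = -7 + (306 + m)*(5 + 2*m) = -7 + (5 + 2*m)*(306 + m))
-Y(l(-1)) = -(1523 + 2*(1/(2 - 1))**2 + 617/(2 - 1)) = -(1523 + 2*(1/1)**2 + 617/1) = -(1523 + 2*1**2 + 617*1) = -(1523 + 2*1 + 617) = -(1523 + 2 + 617) = -1*2142 = -2142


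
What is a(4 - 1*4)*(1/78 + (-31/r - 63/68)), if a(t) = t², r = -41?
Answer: 0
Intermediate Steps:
a(4 - 1*4)*(1/78 + (-31/r - 63/68)) = (4 - 1*4)²*(1/78 + (-31/(-41) - 63/68)) = (4 - 4)²*(1/78 + (-31*(-1/41) - 63*1/68)) = 0²*(1/78 + (31/41 - 63/68)) = 0*(1/78 - 475/2788) = 0*(-17131/108732) = 0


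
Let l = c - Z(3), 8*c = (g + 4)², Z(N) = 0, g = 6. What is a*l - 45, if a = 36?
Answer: 405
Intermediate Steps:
c = 25/2 (c = (6 + 4)²/8 = (⅛)*10² = (⅛)*100 = 25/2 ≈ 12.500)
l = 25/2 (l = 25/2 - 1*0 = 25/2 + 0 = 25/2 ≈ 12.500)
a*l - 45 = 36*(25/2) - 45 = 450 - 45 = 405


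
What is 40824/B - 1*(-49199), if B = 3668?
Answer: 6446527/131 ≈ 49210.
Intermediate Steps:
40824/B - 1*(-49199) = 40824/3668 - 1*(-49199) = 40824*(1/3668) + 49199 = 1458/131 + 49199 = 6446527/131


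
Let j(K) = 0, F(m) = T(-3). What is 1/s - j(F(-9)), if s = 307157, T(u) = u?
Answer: 1/307157 ≈ 3.2557e-6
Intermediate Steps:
F(m) = -3
1/s - j(F(-9)) = 1/307157 - 1*0 = 1/307157 + 0 = 1/307157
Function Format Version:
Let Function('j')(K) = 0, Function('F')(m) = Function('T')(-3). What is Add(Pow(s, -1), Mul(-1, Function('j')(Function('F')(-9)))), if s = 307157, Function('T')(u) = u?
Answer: Rational(1, 307157) ≈ 3.2557e-6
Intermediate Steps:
Function('F')(m) = -3
Add(Pow(s, -1), Mul(-1, Function('j')(Function('F')(-9)))) = Add(Pow(307157, -1), Mul(-1, 0)) = Add(Rational(1, 307157), 0) = Rational(1, 307157)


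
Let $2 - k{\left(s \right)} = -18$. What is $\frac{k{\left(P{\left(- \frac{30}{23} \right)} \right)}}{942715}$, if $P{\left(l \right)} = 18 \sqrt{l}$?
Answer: $\frac{4}{188543} \approx 2.1215 \cdot 10^{-5}$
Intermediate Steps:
$k{\left(s \right)} = 20$ ($k{\left(s \right)} = 2 - -18 = 2 + 18 = 20$)
$\frac{k{\left(P{\left(- \frac{30}{23} \right)} \right)}}{942715} = \frac{20}{942715} = 20 \cdot \frac{1}{942715} = \frac{4}{188543}$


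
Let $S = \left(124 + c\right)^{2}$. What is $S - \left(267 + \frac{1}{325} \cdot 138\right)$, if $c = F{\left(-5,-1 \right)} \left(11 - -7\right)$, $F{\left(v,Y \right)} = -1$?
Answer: $\frac{3564787}{325} \approx 10969.0$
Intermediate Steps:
$c = -18$ ($c = - (11 - -7) = - (11 + 7) = \left(-1\right) 18 = -18$)
$S = 11236$ ($S = \left(124 - 18\right)^{2} = 106^{2} = 11236$)
$S - \left(267 + \frac{1}{325} \cdot 138\right) = 11236 - \left(267 + \frac{1}{325} \cdot 138\right) = 11236 - \left(267 + \frac{138}{325}\right) = 11236 - \frac{86913}{325} = \frac{3564787}{325}$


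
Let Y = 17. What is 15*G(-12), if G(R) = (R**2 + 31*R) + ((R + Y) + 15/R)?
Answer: -13455/4 ≈ -3363.8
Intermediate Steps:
G(R) = 17 + R**2 + 15/R + 32*R (G(R) = (R**2 + 31*R) + ((R + 17) + 15/R) = (R**2 + 31*R) + ((17 + R) + 15/R) = (R**2 + 31*R) + (17 + R + 15/R) = 17 + R**2 + 15/R + 32*R)
15*G(-12) = 15*(17 + (-12)**2 + 15/(-12) + 32*(-12)) = 15*(17 + 144 + 15*(-1/12) - 384) = 15*(17 + 144 - 5/4 - 384) = 15*(-897/4) = -13455/4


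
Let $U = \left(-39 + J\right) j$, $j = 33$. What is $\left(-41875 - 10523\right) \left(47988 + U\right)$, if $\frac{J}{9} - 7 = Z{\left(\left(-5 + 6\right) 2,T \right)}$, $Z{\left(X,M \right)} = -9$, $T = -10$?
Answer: $-2415914586$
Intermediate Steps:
$J = -18$ ($J = 63 + 9 \left(-9\right) = 63 - 81 = -18$)
$U = -1881$ ($U = \left(-39 - 18\right) 33 = \left(-57\right) 33 = -1881$)
$\left(-41875 - 10523\right) \left(47988 + U\right) = \left(-41875 - 10523\right) \left(47988 - 1881\right) = \left(-52398\right) 46107 = -2415914586$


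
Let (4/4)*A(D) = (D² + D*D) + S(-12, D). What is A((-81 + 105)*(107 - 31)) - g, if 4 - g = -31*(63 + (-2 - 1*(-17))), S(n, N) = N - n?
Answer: 6653366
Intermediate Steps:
A(D) = 12 + D + 2*D² (A(D) = (D² + D*D) + (D - 1*(-12)) = (D² + D²) + (D + 12) = 2*D² + (12 + D) = 12 + D + 2*D²)
g = 2422 (g = 4 - (-31)*(63 + (-2 - 1*(-17))) = 4 - (-31)*(63 + (-2 + 17)) = 4 - (-31)*(63 + 15) = 4 - (-31)*78 = 4 - 1*(-2418) = 4 + 2418 = 2422)
A((-81 + 105)*(107 - 31)) - g = (12 + (-81 + 105)*(107 - 31) + 2*((-81 + 105)*(107 - 31))²) - 1*2422 = (12 + 24*76 + 2*(24*76)²) - 2422 = (12 + 1824 + 2*1824²) - 2422 = (12 + 1824 + 2*3326976) - 2422 = (12 + 1824 + 6653952) - 2422 = 6655788 - 2422 = 6653366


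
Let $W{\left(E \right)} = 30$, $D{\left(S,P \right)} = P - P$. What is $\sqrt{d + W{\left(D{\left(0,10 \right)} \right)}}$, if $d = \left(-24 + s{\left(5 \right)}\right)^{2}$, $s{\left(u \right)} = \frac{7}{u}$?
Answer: $\frac{\sqrt{13519}}{5} \approx 23.254$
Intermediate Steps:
$D{\left(S,P \right)} = 0$
$d = \frac{12769}{25}$ ($d = \left(-24 + \frac{7}{5}\right)^{2} = \left(- \frac{113}{5}\right)^{2} = \frac{12769}{25} \approx 510.76$)
$\sqrt{d + W{\left(D{\left(0,10 \right)} \right)}} = \sqrt{\frac{12769}{25} + 30} = \sqrt{\frac{13519}{25}} = \frac{\sqrt{13519}}{5}$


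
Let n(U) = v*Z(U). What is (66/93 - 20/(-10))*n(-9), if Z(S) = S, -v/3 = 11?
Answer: 24948/31 ≈ 804.77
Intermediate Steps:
v = -33 (v = -3*11 = -33)
n(U) = -33*U
(66/93 - 20/(-10))*n(-9) = (66/93 - 20/(-10))*(-33*(-9)) = (66*(1/93) - 20*(-1/10))*297 = (22/31 + 2)*297 = (84/31)*297 = 24948/31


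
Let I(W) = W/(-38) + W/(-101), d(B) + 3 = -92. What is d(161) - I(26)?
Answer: -180498/1919 ≈ -94.058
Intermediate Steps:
d(B) = -95 (d(B) = -3 - 92 = -95)
I(W) = -139*W/3838 (I(W) = W*(-1/38) + W*(-1/101) = -W/38 - W/101 = -139*W/3838)
d(161) - I(26) = -95 - (-139)*26/3838 = -95 - 1*(-1807/1919) = -95 + 1807/1919 = -180498/1919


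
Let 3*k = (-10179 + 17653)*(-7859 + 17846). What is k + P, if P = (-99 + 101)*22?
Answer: 24880990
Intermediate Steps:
P = 44 (P = 2*22 = 44)
k = 24880946 (k = ((-10179 + 17653)*(-7859 + 17846))/3 = (7474*9987)/3 = (⅓)*74642838 = 24880946)
k + P = 24880946 + 44 = 24880990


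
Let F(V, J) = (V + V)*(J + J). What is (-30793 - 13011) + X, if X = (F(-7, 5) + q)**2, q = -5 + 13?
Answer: -26380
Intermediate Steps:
F(V, J) = 4*J*V (F(V, J) = (2*V)*(2*J) = 4*J*V)
q = 8
X = 17424 (X = (4*5*(-7) + 8)**2 = (-140 + 8)**2 = (-132)**2 = 17424)
(-30793 - 13011) + X = (-30793 - 13011) + 17424 = -43804 + 17424 = -26380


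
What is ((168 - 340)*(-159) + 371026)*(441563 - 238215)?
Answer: 81008556152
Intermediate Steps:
((168 - 340)*(-159) + 371026)*(441563 - 238215) = (-172*(-159) + 371026)*203348 = (27348 + 371026)*203348 = 398374*203348 = 81008556152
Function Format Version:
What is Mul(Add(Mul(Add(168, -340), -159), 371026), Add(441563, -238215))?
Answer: 81008556152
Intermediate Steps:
Mul(Add(Mul(Add(168, -340), -159), 371026), Add(441563, -238215)) = Mul(Add(Mul(-172, -159), 371026), 203348) = Mul(Add(27348, 371026), 203348) = Mul(398374, 203348) = 81008556152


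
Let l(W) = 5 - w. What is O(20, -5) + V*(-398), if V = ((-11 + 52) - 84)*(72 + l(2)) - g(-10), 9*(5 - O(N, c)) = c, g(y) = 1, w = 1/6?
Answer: 11837963/9 ≈ 1.3153e+6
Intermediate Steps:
w = ⅙ ≈ 0.16667
O(N, c) = 5 - c/9
l(W) = 29/6 (l(W) = 5 - 1*⅙ = 5 - ⅙ = 29/6)
V = -19829/6 (V = ((-11 + 52) - 84)*(72 + 29/6) - 1*1 = (41 - 84)*(461/6) - 1 = -43*461/6 - 1 = -19823/6 - 1 = -19829/6 ≈ -3304.8)
O(20, -5) + V*(-398) = (5 - ⅑*(-5)) - 19829/6*(-398) = (5 + 5/9) + 3945971/3 = 50/9 + 3945971/3 = 11837963/9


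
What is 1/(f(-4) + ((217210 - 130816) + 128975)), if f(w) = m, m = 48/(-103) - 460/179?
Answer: 18437/3970702281 ≈ 4.6433e-6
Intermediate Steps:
m = -55972/18437 (m = 48*(-1/103) - 460*1/179 = -48/103 - 460/179 = -55972/18437 ≈ -3.0359)
f(w) = -55972/18437
1/(f(-4) + ((217210 - 130816) + 128975)) = 1/(-55972/18437 + ((217210 - 130816) + 128975)) = 1/(-55972/18437 + (86394 + 128975)) = 1/(-55972/18437 + 215369) = 1/(3970702281/18437) = 18437/3970702281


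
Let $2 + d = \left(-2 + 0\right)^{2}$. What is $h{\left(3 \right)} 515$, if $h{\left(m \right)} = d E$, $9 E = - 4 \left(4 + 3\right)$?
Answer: $- \frac{28840}{9} \approx -3204.4$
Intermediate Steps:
$E = - \frac{28}{9}$ ($E = \frac{\left(-4\right) \left(4 + 3\right)}{9} = \frac{\left(-4\right) 7}{9} = \frac{1}{9} \left(-28\right) = - \frac{28}{9} \approx -3.1111$)
$d = 2$ ($d = -2 + \left(-2 + 0\right)^{2} = -2 + \left(-2\right)^{2} = -2 + 4 = 2$)
$h{\left(m \right)} = - \frac{56}{9}$ ($h{\left(m \right)} = 2 \left(- \frac{28}{9}\right) = - \frac{56}{9}$)
$h{\left(3 \right)} 515 = \left(- \frac{56}{9}\right) 515 = - \frac{28840}{9}$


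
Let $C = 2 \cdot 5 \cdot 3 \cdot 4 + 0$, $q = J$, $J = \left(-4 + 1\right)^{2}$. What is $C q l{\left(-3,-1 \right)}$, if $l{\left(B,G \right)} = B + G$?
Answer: $-4320$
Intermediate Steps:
$J = 9$ ($J = \left(-3\right)^{2} = 9$)
$q = 9$
$C = 120$ ($C = 2 \cdot 15 \cdot 4 + 0 = 2 \cdot 60 + 0 = 120 + 0 = 120$)
$C q l{\left(-3,-1 \right)} = 120 \cdot 9 \left(-3 - 1\right) = 1080 \left(-4\right) = -4320$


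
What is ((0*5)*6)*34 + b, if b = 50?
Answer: 50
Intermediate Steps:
((0*5)*6)*34 + b = ((0*5)*6)*34 + 50 = (0*6)*34 + 50 = 0*34 + 50 = 0 + 50 = 50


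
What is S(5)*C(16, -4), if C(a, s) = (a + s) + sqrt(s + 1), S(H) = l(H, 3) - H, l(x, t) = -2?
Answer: -84 - 7*I*sqrt(3) ≈ -84.0 - 12.124*I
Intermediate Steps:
S(H) = -2 - H
C(a, s) = a + s + sqrt(1 + s) (C(a, s) = (a + s) + sqrt(1 + s) = a + s + sqrt(1 + s))
S(5)*C(16, -4) = (-2 - 1*5)*(16 - 4 + sqrt(1 - 4)) = (-2 - 5)*(16 - 4 + sqrt(-3)) = -7*(16 - 4 + I*sqrt(3)) = -7*(12 + I*sqrt(3)) = -84 - 7*I*sqrt(3)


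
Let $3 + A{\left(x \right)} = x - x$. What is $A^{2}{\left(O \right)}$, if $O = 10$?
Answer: $9$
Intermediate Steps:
$A{\left(x \right)} = -3$ ($A{\left(x \right)} = -3 + \left(x - x\right) = -3 + 0 = -3$)
$A^{2}{\left(O \right)} = \left(-3\right)^{2} = 9$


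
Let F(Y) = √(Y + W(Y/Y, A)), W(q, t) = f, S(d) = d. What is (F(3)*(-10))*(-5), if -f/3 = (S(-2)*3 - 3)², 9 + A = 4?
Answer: 200*I*√15 ≈ 774.6*I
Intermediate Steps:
A = -5 (A = -9 + 4 = -5)
f = -243 (f = -3*(-2*3 - 3)² = -3*(-6 - 3)² = -3*(-9)² = -3*81 = -243)
W(q, t) = -243
F(Y) = √(-243 + Y) (F(Y) = √(Y - 243) = √(-243 + Y))
(F(3)*(-10))*(-5) = (√(-243 + 3)*(-10))*(-5) = (√(-240)*(-10))*(-5) = ((4*I*√15)*(-10))*(-5) = -40*I*√15*(-5) = 200*I*√15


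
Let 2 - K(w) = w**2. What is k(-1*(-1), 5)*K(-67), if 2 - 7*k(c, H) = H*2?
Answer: 5128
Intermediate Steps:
K(w) = 2 - w**2
k(c, H) = 2/7 - 2*H/7 (k(c, H) = 2/7 - H*2/7 = 2/7 - 2*H/7)
k(-1*(-1), 5)*K(-67) = (2/7 - 2/7*5)*(2 - 1*(-67)**2) = (2/7 - 10/7)*(2 - 1*4489) = -8*(2 - 4489)/7 = -8/7*(-4487) = 5128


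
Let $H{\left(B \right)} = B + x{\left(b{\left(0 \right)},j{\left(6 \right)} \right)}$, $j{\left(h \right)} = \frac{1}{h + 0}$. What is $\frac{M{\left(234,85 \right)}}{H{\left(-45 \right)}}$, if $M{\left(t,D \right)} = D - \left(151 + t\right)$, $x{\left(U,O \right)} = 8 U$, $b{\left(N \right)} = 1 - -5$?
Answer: $-100$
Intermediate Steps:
$j{\left(h \right)} = \frac{1}{h}$
$b{\left(N \right)} = 6$ ($b{\left(N \right)} = 1 + 5 = 6$)
$H{\left(B \right)} = 48 + B$ ($H{\left(B \right)} = B + 8 \cdot 6 = B + 48 = 48 + B$)
$M{\left(t,D \right)} = -151 + D - t$
$\frac{M{\left(234,85 \right)}}{H{\left(-45 \right)}} = \frac{-151 + 85 - 234}{48 - 45} = \frac{-151 + 85 - 234}{3} = \left(-300\right) \frac{1}{3} = -100$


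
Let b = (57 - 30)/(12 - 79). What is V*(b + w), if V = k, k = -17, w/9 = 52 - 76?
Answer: 246483/67 ≈ 3678.9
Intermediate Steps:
w = -216 (w = 9*(52 - 76) = 9*(-24) = -216)
b = -27/67 (b = 27/(-67) = 27*(-1/67) = -27/67 ≈ -0.40299)
V = -17
V*(b + w) = -17*(-27/67 - 216) = -17*(-14499/67) = 246483/67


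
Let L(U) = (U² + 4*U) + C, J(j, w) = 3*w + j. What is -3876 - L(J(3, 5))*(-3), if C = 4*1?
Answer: -2676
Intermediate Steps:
J(j, w) = j + 3*w
C = 4
L(U) = 4 + U² + 4*U (L(U) = (U² + 4*U) + 4 = 4 + U² + 4*U)
-3876 - L(J(3, 5))*(-3) = -3876 - (4 + (3 + 3*5)² + 4*(3 + 3*5))*(-3) = -3876 - (4 + (3 + 15)² + 4*(3 + 15))*(-3) = -3876 - (4 + 18² + 4*18)*(-3) = -3876 - (4 + 324 + 72)*(-3) = -3876 - 400*(-3) = -3876 - (-1200) = -3876 - 1*(-1200) = -3876 + 1200 = -2676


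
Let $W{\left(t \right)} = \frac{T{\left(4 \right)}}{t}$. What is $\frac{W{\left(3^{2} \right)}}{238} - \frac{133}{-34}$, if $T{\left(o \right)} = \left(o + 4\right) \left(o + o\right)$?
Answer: $\frac{8443}{2142} \approx 3.9416$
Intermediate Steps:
$T{\left(o \right)} = 2 o \left(4 + o\right)$ ($T{\left(o \right)} = \left(4 + o\right) 2 o = 2 o \left(4 + o\right)$)
$W{\left(t \right)} = \frac{64}{t}$ ($W{\left(t \right)} = \frac{2 \cdot 4 \left(4 + 4\right)}{t} = \frac{2 \cdot 4 \cdot 8}{t} = \frac{64}{t}$)
$\frac{W{\left(3^{2} \right)}}{238} - \frac{133}{-34} = \frac{64 \frac{1}{3^{2}}}{238} - \frac{133}{-34} = \frac{64}{9} \cdot \frac{1}{238} - - \frac{133}{34} = 64 \cdot \frac{1}{9} \cdot \frac{1}{238} + \frac{133}{34} = \frac{64}{9} \cdot \frac{1}{238} + \frac{133}{34} = \frac{32}{1071} + \frac{133}{34} = \frac{8443}{2142}$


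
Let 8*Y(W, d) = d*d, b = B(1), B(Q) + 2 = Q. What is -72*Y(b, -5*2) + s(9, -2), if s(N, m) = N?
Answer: -891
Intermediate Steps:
B(Q) = -2 + Q
b = -1 (b = -2 + 1 = -1)
Y(W, d) = d**2/8 (Y(W, d) = (d*d)/8 = d**2/8)
-72*Y(b, -5*2) + s(9, -2) = -9*(-5*2)**2 + 9 = -9*(-10)**2 + 9 = -9*100 + 9 = -72*25/2 + 9 = -900 + 9 = -891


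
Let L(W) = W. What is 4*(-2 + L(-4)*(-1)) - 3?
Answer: 5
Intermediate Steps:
4*(-2 + L(-4)*(-1)) - 3 = 4*(-2 - 4*(-1)) - 3 = 4*(-2 + 4) - 3 = 4*2 - 3 = 8 - 3 = 5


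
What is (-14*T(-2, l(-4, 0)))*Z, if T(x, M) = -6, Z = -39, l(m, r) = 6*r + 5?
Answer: -3276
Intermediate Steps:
l(m, r) = 5 + 6*r
(-14*T(-2, l(-4, 0)))*Z = -14*(-6)*(-39) = 84*(-39) = -3276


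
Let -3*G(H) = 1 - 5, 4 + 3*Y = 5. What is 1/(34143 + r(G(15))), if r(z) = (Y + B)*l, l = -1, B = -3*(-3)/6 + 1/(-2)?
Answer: 3/102425 ≈ 2.9290e-5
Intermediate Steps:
Y = ⅓ (Y = -4/3 + (⅓)*5 = -4/3 + 5/3 = ⅓ ≈ 0.33333)
G(H) = 4/3 (G(H) = -(1 - 5)/3 = -⅓*(-4) = 4/3)
B = 1 (B = 9*(⅙) + 1*(-½) = 3/2 - ½ = 1)
r(z) = -4/3 (r(z) = (⅓ + 1)*(-1) = (4/3)*(-1) = -4/3)
1/(34143 + r(G(15))) = 1/(34143 - 4/3) = 1/(102425/3) = 3/102425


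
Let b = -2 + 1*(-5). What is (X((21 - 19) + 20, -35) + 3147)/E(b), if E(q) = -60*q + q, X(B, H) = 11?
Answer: 3158/413 ≈ 7.6465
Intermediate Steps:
b = -7 (b = -2 - 5 = -7)
E(q) = -59*q
(X((21 - 19) + 20, -35) + 3147)/E(b) = (11 + 3147)/((-59*(-7))) = 3158/413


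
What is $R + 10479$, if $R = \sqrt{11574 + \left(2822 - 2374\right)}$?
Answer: $10479 + \sqrt{12022} \approx 10589.0$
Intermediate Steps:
$R = \sqrt{12022}$ ($R = \sqrt{11574 + 448} = \sqrt{12022} \approx 109.64$)
$R + 10479 = \sqrt{12022} + 10479 = 10479 + \sqrt{12022}$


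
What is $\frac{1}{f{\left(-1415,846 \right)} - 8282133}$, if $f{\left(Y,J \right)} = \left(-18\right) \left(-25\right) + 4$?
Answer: $- \frac{1}{8281679} \approx -1.2075 \cdot 10^{-7}$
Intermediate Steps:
$f{\left(Y,J \right)} = 454$ ($f{\left(Y,J \right)} = 450 + 4 = 454$)
$\frac{1}{f{\left(-1415,846 \right)} - 8282133} = \frac{1}{454 - 8282133} = \frac{1}{-8281679} = - \frac{1}{8281679}$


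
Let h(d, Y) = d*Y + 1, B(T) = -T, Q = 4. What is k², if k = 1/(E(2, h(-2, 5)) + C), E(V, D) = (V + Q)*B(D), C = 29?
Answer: 1/6889 ≈ 0.00014516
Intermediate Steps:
h(d, Y) = 1 + Y*d (h(d, Y) = Y*d + 1 = 1 + Y*d)
E(V, D) = -D*(4 + V) (E(V, D) = (V + 4)*(-D) = (4 + V)*(-D) = -D*(4 + V))
k = 1/83 (k = 1/(-(1 + 5*(-2))*(4 + 2) + 29) = 1/(-1*(1 - 10)*6 + 29) = 1/(-1*(-9)*6 + 29) = 1/(54 + 29) = 1/83 ≈ 0.012048)
k² = (1/83)² = 1/6889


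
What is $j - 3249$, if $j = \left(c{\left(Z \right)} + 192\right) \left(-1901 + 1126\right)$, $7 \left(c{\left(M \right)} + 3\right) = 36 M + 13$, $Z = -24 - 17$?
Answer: $12251$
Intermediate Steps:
$Z = -41$
$c{\left(M \right)} = - \frac{8}{7} + \frac{36 M}{7}$ ($c{\left(M \right)} = -3 + \frac{36 M + 13}{7} = -3 + \frac{13 + 36 M}{7} = -3 + \left(\frac{13}{7} + \frac{36 M}{7}\right) = - \frac{8}{7} + \frac{36 M}{7}$)
$j = 15500$ ($j = \left(\left(- \frac{8}{7} + \frac{36}{7} \left(-41\right)\right) + 192\right) \left(-1901 + 1126\right) = \left(\left(- \frac{8}{7} - \frac{1476}{7}\right) + 192\right) \left(-775\right) = \left(-212 + 192\right) \left(-775\right) = \left(-20\right) \left(-775\right) = 15500$)
$j - 3249 = 15500 - 3249 = 12251$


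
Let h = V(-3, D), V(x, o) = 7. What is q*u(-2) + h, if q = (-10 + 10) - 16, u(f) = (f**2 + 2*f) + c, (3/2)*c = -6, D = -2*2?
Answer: 71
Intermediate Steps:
D = -4
h = 7
c = -4 (c = (2/3)*(-6) = -4)
u(f) = -4 + f**2 + 2*f (u(f) = (f**2 + 2*f) - 4 = -4 + f**2 + 2*f)
q = -16 (q = 0 - 16 = -16)
q*u(-2) + h = -16*(-4 + (-2)**2 + 2*(-2)) + 7 = -16*(-4 + 4 - 4) + 7 = -16*(-4) + 7 = 64 + 7 = 71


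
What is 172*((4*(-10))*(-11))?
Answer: 75680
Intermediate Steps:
172*((4*(-10))*(-11)) = 172*(-40*(-11)) = 172*440 = 75680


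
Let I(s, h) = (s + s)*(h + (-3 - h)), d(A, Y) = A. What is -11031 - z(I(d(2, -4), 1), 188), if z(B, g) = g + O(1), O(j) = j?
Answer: -11220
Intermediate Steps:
I(s, h) = -6*s (I(s, h) = (2*s)*(-3) = -6*s)
z(B, g) = 1 + g (z(B, g) = g + 1 = 1 + g)
-11031 - z(I(d(2, -4), 1), 188) = -11031 - (1 + 188) = -11031 - 1*189 = -11031 - 189 = -11220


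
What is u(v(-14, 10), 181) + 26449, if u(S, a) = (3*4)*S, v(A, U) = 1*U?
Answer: 26569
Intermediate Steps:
v(A, U) = U
u(S, a) = 12*S
u(v(-14, 10), 181) + 26449 = 12*10 + 26449 = 120 + 26449 = 26569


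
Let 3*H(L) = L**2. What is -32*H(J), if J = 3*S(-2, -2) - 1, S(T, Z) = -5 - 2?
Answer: -15488/3 ≈ -5162.7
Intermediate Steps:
S(T, Z) = -7
J = -22 (J = 3*(-7) - 1 = -21 - 1 = -22)
H(L) = L**2/3
-32*H(J) = -32*(-22)**2/3 = -32*484/3 = -15488/3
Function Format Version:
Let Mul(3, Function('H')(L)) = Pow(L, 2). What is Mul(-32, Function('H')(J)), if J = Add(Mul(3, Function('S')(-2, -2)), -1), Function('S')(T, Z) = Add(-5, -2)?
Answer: Rational(-15488, 3) ≈ -5162.7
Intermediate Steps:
Function('S')(T, Z) = -7
J = -22 (J = Add(Mul(3, -7), -1) = Add(-21, -1) = -22)
Function('H')(L) = Mul(Rational(1, 3), Pow(L, 2))
Mul(-32, Function('H')(J)) = Mul(-32, Mul(Rational(1, 3), Pow(-22, 2))) = Mul(-32, Mul(Rational(1, 3), 484)) = Mul(-32, Rational(484, 3)) = Rational(-15488, 3)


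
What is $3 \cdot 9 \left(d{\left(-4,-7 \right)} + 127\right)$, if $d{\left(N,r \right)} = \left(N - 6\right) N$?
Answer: $4509$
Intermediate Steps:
$d{\left(N,r \right)} = N \left(-6 + N\right)$ ($d{\left(N,r \right)} = \left(-6 + N\right) N = N \left(-6 + N\right)$)
$3 \cdot 9 \left(d{\left(-4,-7 \right)} + 127\right) = 3 \cdot 9 \left(- 4 \left(-6 - 4\right) + 127\right) = 27 \left(\left(-4\right) \left(-10\right) + 127\right) = 27 \left(40 + 127\right) = 27 \cdot 167 = 4509$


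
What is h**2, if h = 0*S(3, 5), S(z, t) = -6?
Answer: 0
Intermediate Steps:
h = 0 (h = 0*(-6) = 0)
h**2 = 0**2 = 0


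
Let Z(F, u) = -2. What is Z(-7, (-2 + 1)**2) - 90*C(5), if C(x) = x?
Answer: -452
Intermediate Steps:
Z(-7, (-2 + 1)**2) - 90*C(5) = -2 - 90*5 = -2 - 450 = -452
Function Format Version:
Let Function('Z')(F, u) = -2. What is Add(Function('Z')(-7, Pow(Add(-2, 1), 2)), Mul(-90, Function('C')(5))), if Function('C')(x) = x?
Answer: -452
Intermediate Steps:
Add(Function('Z')(-7, Pow(Add(-2, 1), 2)), Mul(-90, Function('C')(5))) = Add(-2, Mul(-90, 5)) = Add(-2, -450) = -452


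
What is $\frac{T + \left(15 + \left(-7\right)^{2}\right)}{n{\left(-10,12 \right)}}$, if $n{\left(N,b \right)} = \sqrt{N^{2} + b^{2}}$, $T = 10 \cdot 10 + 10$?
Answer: $\frac{87 \sqrt{61}}{61} \approx 11.139$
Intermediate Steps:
$T = 110$ ($T = 100 + 10 = 110$)
$\frac{T + \left(15 + \left(-7\right)^{2}\right)}{n{\left(-10,12 \right)}} = \frac{110 + \left(15 + \left(-7\right)^{2}\right)}{\sqrt{\left(-10\right)^{2} + 12^{2}}} = \frac{110 + \left(15 + 49\right)}{\sqrt{100 + 144}} = \frac{110 + 64}{\sqrt{244}} = \frac{174}{2 \sqrt{61}} = 174 \frac{\sqrt{61}}{122} = \frac{87 \sqrt{61}}{61}$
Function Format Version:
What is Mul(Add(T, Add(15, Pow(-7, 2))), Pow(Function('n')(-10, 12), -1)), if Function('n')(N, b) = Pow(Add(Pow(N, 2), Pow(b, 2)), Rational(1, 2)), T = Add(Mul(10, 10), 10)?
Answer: Mul(Rational(87, 61), Pow(61, Rational(1, 2))) ≈ 11.139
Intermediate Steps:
T = 110 (T = Add(100, 10) = 110)
Mul(Add(T, Add(15, Pow(-7, 2))), Pow(Function('n')(-10, 12), -1)) = Mul(Add(110, Add(15, Pow(-7, 2))), Pow(Pow(Add(Pow(-10, 2), Pow(12, 2)), Rational(1, 2)), -1)) = Mul(Add(110, Add(15, 49)), Pow(Pow(Add(100, 144), Rational(1, 2)), -1)) = Mul(Add(110, 64), Pow(Pow(244, Rational(1, 2)), -1)) = Mul(174, Pow(Mul(2, Pow(61, Rational(1, 2))), -1)) = Mul(174, Mul(Rational(1, 122), Pow(61, Rational(1, 2)))) = Mul(Rational(87, 61), Pow(61, Rational(1, 2)))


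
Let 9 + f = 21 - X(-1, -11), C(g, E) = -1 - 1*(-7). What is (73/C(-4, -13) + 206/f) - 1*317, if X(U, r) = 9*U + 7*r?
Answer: -89003/294 ≈ -302.73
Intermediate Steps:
C(g, E) = 6 (C(g, E) = -1 + 7 = 6)
X(U, r) = 7*r + 9*U
f = 98 (f = -9 + (21 - (7*(-11) + 9*(-1))) = -9 + (21 - (-77 - 9)) = -9 + (21 - 1*(-86)) = -9 + (21 + 86) = -9 + 107 = 98)
(73/C(-4, -13) + 206/f) - 1*317 = (73/6 + 206/98) - 1*317 = (73*(⅙) + 206*(1/98)) - 317 = (73/6 + 103/49) - 317 = 4195/294 - 317 = -89003/294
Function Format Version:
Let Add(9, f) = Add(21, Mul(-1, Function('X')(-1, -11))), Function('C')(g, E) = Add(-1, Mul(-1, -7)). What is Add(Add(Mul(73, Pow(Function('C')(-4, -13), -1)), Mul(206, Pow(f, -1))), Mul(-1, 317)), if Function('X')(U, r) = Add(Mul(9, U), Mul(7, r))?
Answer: Rational(-89003, 294) ≈ -302.73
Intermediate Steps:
Function('C')(g, E) = 6 (Function('C')(g, E) = Add(-1, 7) = 6)
Function('X')(U, r) = Add(Mul(7, r), Mul(9, U))
f = 98 (f = Add(-9, Add(21, Mul(-1, Add(Mul(7, -11), Mul(9, -1))))) = Add(-9, Add(21, Mul(-1, Add(-77, -9)))) = Add(-9, Add(21, Mul(-1, -86))) = Add(-9, Add(21, 86)) = Add(-9, 107) = 98)
Add(Add(Mul(73, Pow(Function('C')(-4, -13), -1)), Mul(206, Pow(f, -1))), Mul(-1, 317)) = Add(Add(Mul(73, Pow(6, -1)), Mul(206, Pow(98, -1))), Mul(-1, 317)) = Add(Add(Mul(73, Rational(1, 6)), Mul(206, Rational(1, 98))), -317) = Add(Add(Rational(73, 6), Rational(103, 49)), -317) = Add(Rational(4195, 294), -317) = Rational(-89003, 294)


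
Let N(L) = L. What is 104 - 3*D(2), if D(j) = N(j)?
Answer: 98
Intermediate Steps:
D(j) = j
104 - 3*D(2) = 104 - 3*2 = 104 - 6 = 98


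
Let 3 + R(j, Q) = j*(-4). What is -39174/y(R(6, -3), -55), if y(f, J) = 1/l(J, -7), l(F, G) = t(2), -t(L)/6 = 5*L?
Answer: 2350440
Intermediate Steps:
t(L) = -30*L
l(F, G) = -60 (l(F, G) = -30*2 = -60)
R(j, Q) = -3 - 4*j (R(j, Q) = -3 + j*(-4) = -3 - 4*j)
y(f, J) = -1/60 (y(f, J) = 1/(-60) = -1/60)
-39174/y(R(6, -3), -55) = -39174/(-1/60) = -39174*(-60) = 2350440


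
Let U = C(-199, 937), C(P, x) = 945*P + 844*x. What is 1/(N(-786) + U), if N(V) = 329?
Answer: 1/603102 ≈ 1.6581e-6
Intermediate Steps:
C(P, x) = 844*x + 945*P
U = 602773 (U = 844*937 + 945*(-199) = 790828 - 188055 = 602773)
1/(N(-786) + U) = 1/(329 + 602773) = 1/603102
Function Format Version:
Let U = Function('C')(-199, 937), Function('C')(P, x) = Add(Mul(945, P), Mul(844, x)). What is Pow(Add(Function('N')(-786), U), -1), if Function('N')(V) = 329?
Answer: Rational(1, 603102) ≈ 1.6581e-6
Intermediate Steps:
Function('C')(P, x) = Add(Mul(844, x), Mul(945, P))
U = 602773 (U = Add(Mul(844, 937), Mul(945, -199)) = Add(790828, -188055) = 602773)
Pow(Add(Function('N')(-786), U), -1) = Pow(Add(329, 602773), -1) = Pow(603102, -1) = Rational(1, 603102)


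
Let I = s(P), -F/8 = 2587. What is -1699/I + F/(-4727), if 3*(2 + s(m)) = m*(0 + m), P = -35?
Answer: 1134905/5762213 ≈ 0.19696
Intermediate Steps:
F = -20696 (F = -8*2587 = -20696)
s(m) = -2 + m²/3 (s(m) = -2 + (m*(0 + m))/3 = -2 + (m*m)/3 = -2 + m²/3)
I = 1219/3 (I = -2 + (⅓)*(-35)² = -2 + (⅓)*1225 = -2 + 1225/3 = 1219/3 ≈ 406.33)
-1699/I + F/(-4727) = -1699/1219/3 - 20696/(-4727) = -1699*3/1219 - 20696*(-1/4727) = -5097/1219 + 20696/4727 = 1134905/5762213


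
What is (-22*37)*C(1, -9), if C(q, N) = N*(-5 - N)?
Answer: 29304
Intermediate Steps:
(-22*37)*C(1, -9) = (-22*37)*(-1*(-9)*(5 - 9)) = -(-814)*(-9)*(-4) = -814*(-36) = 29304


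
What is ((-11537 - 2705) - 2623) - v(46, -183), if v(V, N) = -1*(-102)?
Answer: -16967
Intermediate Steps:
v(V, N) = 102
((-11537 - 2705) - 2623) - v(46, -183) = ((-11537 - 2705) - 2623) - 1*102 = (-14242 - 2623) - 102 = -16865 - 102 = -16967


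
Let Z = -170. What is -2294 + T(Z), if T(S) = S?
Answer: -2464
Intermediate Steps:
-2294 + T(Z) = -2294 - 170 = -2464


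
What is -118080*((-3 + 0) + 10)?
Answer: -826560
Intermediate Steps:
-118080*((-3 + 0) + 10) = -118080*(-3 + 10) = -118080*7 = -19680*42 = -826560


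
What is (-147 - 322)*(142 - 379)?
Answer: 111153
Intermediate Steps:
(-147 - 322)*(142 - 379) = -469*(-237) = 111153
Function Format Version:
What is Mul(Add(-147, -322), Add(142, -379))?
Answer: 111153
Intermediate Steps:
Mul(Add(-147, -322), Add(142, -379)) = Mul(-469, -237) = 111153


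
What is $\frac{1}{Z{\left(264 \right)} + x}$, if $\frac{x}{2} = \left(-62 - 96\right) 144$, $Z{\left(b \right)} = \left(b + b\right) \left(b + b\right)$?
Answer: $\frac{1}{233280} \approx 4.2867 \cdot 10^{-6}$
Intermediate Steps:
$Z{\left(b \right)} = 4 b^{2}$ ($Z{\left(b \right)} = 2 b 2 b = 4 b^{2}$)
$x = -45504$ ($x = 2 \left(-62 - 96\right) 144 = 2 \left(\left(-158\right) 144\right) = 2 \left(-22752\right) = -45504$)
$\frac{1}{Z{\left(264 \right)} + x} = \frac{1}{4 \cdot 264^{2} - 45504} = \frac{1}{4 \cdot 69696 - 45504} = \frac{1}{278784 - 45504} = \frac{1}{233280}$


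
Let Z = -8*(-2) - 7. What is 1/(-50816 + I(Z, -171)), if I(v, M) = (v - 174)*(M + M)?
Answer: 1/5614 ≈ 0.00017813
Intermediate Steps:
Z = 9 (Z = 16 - 7 = 9)
I(v, M) = 2*M*(-174 + v) (I(v, M) = (-174 + v)*(2*M) = 2*M*(-174 + v))
1/(-50816 + I(Z, -171)) = 1/(-50816 + 2*(-171)*(-174 + 9)) = 1/(-50816 + 2*(-171)*(-165)) = 1/(-50816 + 56430) = 1/5614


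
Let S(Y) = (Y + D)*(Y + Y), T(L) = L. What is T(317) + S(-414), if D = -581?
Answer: 824177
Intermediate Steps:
S(Y) = 2*Y*(-581 + Y) (S(Y) = (Y - 581)*(Y + Y) = (-581 + Y)*(2*Y) = 2*Y*(-581 + Y))
T(317) + S(-414) = 317 + 2*(-414)*(-581 - 414) = 317 + 2*(-414)*(-995) = 317 + 823860 = 824177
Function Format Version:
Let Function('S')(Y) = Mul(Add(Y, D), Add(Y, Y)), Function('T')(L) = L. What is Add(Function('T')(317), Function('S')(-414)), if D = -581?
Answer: 824177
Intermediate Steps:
Function('S')(Y) = Mul(2, Y, Add(-581, Y)) (Function('S')(Y) = Mul(Add(Y, -581), Add(Y, Y)) = Mul(Add(-581, Y), Mul(2, Y)) = Mul(2, Y, Add(-581, Y)))
Add(Function('T')(317), Function('S')(-414)) = Add(317, Mul(2, -414, Add(-581, -414))) = Add(317, Mul(2, -414, -995)) = Add(317, 823860) = 824177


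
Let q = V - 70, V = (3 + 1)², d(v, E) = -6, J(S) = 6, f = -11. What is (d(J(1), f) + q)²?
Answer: 3600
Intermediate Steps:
V = 16 (V = 4² = 16)
q = -54 (q = 16 - 70 = -54)
(d(J(1), f) + q)² = (-6 - 54)² = (-60)² = 3600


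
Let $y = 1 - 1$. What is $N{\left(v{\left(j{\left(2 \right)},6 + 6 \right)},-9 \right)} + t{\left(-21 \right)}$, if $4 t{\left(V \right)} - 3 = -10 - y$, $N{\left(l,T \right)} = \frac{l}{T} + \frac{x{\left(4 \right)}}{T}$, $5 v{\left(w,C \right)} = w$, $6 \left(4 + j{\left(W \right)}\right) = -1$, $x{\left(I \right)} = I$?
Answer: $- \frac{227}{108} \approx -2.1019$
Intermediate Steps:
$j{\left(W \right)} = - \frac{25}{6}$ ($j{\left(W \right)} = -4 + \frac{1}{6} \left(-1\right) = -4 - \frac{1}{6} = - \frac{25}{6}$)
$v{\left(w,C \right)} = \frac{w}{5}$
$N{\left(l,T \right)} = \frac{4}{T} + \frac{l}{T}$ ($N{\left(l,T \right)} = \frac{l}{T} + \frac{4}{T} = \frac{4}{T} + \frac{l}{T}$)
$y = 0$
$t{\left(V \right)} = - \frac{7}{4}$ ($t{\left(V \right)} = \frac{3}{4} + \frac{-10 - 0}{4} = \frac{3}{4} + \frac{-10 + 0}{4} = \frac{3}{4} + \frac{1}{4} \left(-10\right) = \frac{3}{4} - \frac{5}{2} = - \frac{7}{4}$)
$N{\left(v{\left(j{\left(2 \right)},6 + 6 \right)},-9 \right)} + t{\left(-21 \right)} = \frac{4 + \frac{1}{5} \left(- \frac{25}{6}\right)}{-9} - \frac{7}{4} = - \frac{4 - \frac{5}{6}}{9} - \frac{7}{4} = \left(- \frac{1}{9}\right) \frac{19}{6} - \frac{7}{4} = - \frac{19}{54} - \frac{7}{4} = - \frac{227}{108}$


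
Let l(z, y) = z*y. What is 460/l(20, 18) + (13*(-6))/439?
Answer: 8693/7902 ≈ 1.1001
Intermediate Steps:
l(z, y) = y*z
460/l(20, 18) + (13*(-6))/439 = 460/((18*20)) + (13*(-6))/439 = 460/360 - 78*1/439 = 460*(1/360) - 78/439 = 23/18 - 78/439 = 8693/7902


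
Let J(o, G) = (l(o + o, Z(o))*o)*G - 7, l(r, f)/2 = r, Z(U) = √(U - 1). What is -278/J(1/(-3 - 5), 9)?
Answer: 4448/103 ≈ 43.184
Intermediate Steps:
Z(U) = √(-1 + U)
l(r, f) = 2*r
J(o, G) = -7 + 4*G*o² (J(o, G) = ((2*(o + o))*o)*G - 7 = ((2*(2*o))*o)*G - 7 = ((4*o)*o)*G - 7 = (4*o²)*G - 7 = 4*G*o² - 7 = -7 + 4*G*o²)
-278/J(1/(-3 - 5), 9) = -278/(-7 + 4*9*(1/(-3 - 5))²) = -278/(-7 + 4*9*(1/(-8))²) = -278/(-7 + 4*9*(-⅛)²) = -278/(-7 + 4*9*(1/64)) = -278/(-7 + 9/16) = -278/(-103/16) = -278*(-16/103) = 4448/103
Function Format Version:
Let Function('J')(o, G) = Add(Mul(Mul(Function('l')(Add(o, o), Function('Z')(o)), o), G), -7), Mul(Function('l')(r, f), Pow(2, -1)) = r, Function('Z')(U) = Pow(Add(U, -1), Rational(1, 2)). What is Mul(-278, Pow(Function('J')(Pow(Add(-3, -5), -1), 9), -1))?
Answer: Rational(4448, 103) ≈ 43.184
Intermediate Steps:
Function('Z')(U) = Pow(Add(-1, U), Rational(1, 2))
Function('l')(r, f) = Mul(2, r)
Function('J')(o, G) = Add(-7, Mul(4, G, Pow(o, 2))) (Function('J')(o, G) = Add(Mul(Mul(Mul(2, Add(o, o)), o), G), -7) = Add(Mul(Mul(Mul(2, Mul(2, o)), o), G), -7) = Add(Mul(Mul(Mul(4, o), o), G), -7) = Add(Mul(Mul(4, Pow(o, 2)), G), -7) = Add(Mul(4, G, Pow(o, 2)), -7) = Add(-7, Mul(4, G, Pow(o, 2))))
Mul(-278, Pow(Function('J')(Pow(Add(-3, -5), -1), 9), -1)) = Mul(-278, Pow(Add(-7, Mul(4, 9, Pow(Pow(Add(-3, -5), -1), 2))), -1)) = Mul(-278, Pow(Add(-7, Mul(4, 9, Pow(Pow(-8, -1), 2))), -1)) = Mul(-278, Pow(Add(-7, Mul(4, 9, Pow(Rational(-1, 8), 2))), -1)) = Mul(-278, Pow(Add(-7, Mul(4, 9, Rational(1, 64))), -1)) = Mul(-278, Pow(Add(-7, Rational(9, 16)), -1)) = Mul(-278, Pow(Rational(-103, 16), -1)) = Mul(-278, Rational(-16, 103)) = Rational(4448, 103)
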